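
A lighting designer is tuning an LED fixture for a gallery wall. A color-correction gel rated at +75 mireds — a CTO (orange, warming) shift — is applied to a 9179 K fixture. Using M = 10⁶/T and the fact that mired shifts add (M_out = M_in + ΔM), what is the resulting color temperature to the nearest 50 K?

5450 K

M_in = 10⁶/9179 = 108.94 mireds.
M_out = 108.94 + (+75) = 183.94 mireds.
T_out = 10⁶/183.94 = 5436.4 K → 5450 K.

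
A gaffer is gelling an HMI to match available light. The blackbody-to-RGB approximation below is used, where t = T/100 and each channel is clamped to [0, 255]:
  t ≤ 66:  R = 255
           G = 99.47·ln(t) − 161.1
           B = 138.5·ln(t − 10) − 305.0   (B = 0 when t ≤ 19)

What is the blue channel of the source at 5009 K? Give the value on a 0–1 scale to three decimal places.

0.809

t = 5009/100 = 50.09; the t ≤ 66 branch applies.
B = 138.5·ln(50.09 − 10) − 305.0 = 138.5·ln 40.09 − 305.0 = 138.5·3.6911 − 305.0 = 206.221.
On a 0–1 scale: 206.221/255 = 0.8087 → 0.809.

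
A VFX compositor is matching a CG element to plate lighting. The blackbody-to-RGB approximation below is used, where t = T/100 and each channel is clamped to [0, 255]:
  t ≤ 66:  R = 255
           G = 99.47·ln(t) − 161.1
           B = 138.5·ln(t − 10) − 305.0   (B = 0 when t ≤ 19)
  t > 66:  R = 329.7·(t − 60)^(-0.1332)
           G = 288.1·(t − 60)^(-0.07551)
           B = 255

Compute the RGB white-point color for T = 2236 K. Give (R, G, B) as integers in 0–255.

(255, 148, 43)

t = 2236/100 = 22.36; the t ≤ 66 branch applies.
R = 255 by definition for t ≤ 66.
G = 99.47·ln 22.36 − 161.1 = 99.47·3.1073 − 161.1 = 147.981.
B = 138.5·ln(22.36 − 10) − 305.0 = 138.5·ln 12.36 − 305.0 = 138.5·2.5145 − 305.0 = 43.253.
Rounded: (255, 148, 43).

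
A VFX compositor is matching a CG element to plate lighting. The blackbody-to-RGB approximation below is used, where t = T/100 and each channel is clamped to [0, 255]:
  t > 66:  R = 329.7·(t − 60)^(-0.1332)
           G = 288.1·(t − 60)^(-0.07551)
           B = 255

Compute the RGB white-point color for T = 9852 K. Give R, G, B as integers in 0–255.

t = 9852/100 = 98.52; the t > 66 branch applies.
R = 329.7·(98.52 − 60)^(-0.1332) = 329.7·38.52^(-0.1332) = 329.7·0.61487 = 202.724.
G = 288.1·(98.52 − 60)^(-0.07551) = 288.1·38.52^(-0.07551) = 288.1·0.75904 = 218.680.
B = 255 by definition for t > 66.
Rounded: (203, 219, 255).

R=203, G=219, B=255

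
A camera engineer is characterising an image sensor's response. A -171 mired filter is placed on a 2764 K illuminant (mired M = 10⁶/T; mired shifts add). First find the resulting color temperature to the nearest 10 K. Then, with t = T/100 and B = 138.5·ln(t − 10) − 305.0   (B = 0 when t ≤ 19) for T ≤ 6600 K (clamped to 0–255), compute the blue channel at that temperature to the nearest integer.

214

M_in = 10⁶/2764 = 361.79; M_out = 361.79 + (-171) = 190.79.
T_out = 10⁶/190.79 = 5241.2 K → 5240 K; t = 52.4.
B = 138.5·ln(52.4 − 10) − 305.0 = 138.5·ln 42.4 − 305.0 = 138.5·3.7471 − 305.0 = 213.980.
Rounded: 214.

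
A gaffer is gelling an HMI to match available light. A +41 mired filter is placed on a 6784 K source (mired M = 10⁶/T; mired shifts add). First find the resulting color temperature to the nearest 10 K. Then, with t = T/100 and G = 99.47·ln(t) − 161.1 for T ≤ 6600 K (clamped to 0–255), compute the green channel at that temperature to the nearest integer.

234

M_in = 10⁶/6784 = 147.41; M_out = 147.41 + (+41) = 188.41.
T_out = 10⁶/188.41 = 5307.7 K → 5310 K; t = 53.1.
G = 99.47·ln 53.1 − 161.1 = 99.47·3.9722 − 161.1 = 234.012.
Rounded: 234.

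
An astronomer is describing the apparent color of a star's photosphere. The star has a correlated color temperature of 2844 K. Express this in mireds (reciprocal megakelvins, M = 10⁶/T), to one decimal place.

M = 10⁶ / 2844 = 351.617 → 351.6 mireds.

351.6 mireds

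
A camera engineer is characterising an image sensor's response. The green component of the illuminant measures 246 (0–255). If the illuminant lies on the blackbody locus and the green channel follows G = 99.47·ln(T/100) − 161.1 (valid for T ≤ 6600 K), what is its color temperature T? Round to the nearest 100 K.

6000 K

ln t = (246 + 161.1) / 99.47 = 4.0927.
t = e^4.0927 = 59.901.
T = 100·t = 5990 K → 6000 K to the nearest 100 K.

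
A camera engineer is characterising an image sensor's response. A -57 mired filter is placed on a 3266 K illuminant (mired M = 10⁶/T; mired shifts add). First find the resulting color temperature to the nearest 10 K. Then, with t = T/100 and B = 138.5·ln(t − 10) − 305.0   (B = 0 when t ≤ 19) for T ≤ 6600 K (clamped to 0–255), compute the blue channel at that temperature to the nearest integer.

M_in = 10⁶/3266 = 306.18; M_out = 306.18 + (-57) = 249.18.
T_out = 10⁶/249.18 = 4013.1 K → 4010 K; t = 40.1.
B = 138.5·ln(40.1 − 10) − 305.0 = 138.5·ln 30.1 − 305.0 = 138.5·3.4045 − 305.0 = 166.527.
Rounded: 167.

167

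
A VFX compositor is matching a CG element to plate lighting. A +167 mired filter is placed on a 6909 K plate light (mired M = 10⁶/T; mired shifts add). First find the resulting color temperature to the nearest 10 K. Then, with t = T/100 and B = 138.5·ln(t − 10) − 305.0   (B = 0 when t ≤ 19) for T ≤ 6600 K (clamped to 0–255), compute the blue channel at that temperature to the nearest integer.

M_in = 10⁶/6909 = 144.74; M_out = 144.74 + (+167) = 311.74.
T_out = 10⁶/311.74 = 3207.8 K → 3210 K; t = 32.1.
B = 138.5·ln(32.1 − 10) − 305.0 = 138.5·ln 22.1 − 305.0 = 138.5·3.0956 − 305.0 = 123.737.
Rounded: 124.

124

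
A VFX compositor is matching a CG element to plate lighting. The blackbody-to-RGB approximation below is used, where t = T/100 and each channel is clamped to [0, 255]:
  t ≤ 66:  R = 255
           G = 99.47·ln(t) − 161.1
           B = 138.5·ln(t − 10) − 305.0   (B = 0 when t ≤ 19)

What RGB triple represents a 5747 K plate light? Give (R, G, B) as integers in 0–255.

(255, 242, 230)

t = 5747/100 = 57.47; the t ≤ 66 branch applies.
R = 255 by definition for t ≤ 66.
G = 99.47·ln 57.47 − 161.1 = 99.47·4.0513 − 161.1 = 241.879.
B = 138.5·ln(57.47 − 10) − 305.0 = 138.5·ln 47.47 − 305.0 = 138.5·3.8601 − 305.0 = 229.624.
Rounded: (255, 242, 230).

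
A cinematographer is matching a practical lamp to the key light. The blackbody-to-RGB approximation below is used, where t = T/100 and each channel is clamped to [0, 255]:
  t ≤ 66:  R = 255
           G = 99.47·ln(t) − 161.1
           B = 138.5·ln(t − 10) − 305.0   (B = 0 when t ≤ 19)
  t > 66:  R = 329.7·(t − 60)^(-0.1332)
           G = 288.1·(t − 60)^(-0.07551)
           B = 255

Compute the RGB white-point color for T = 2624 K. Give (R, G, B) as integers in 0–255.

(255, 164, 81)

t = 2624/100 = 26.24; the t ≤ 66 branch applies.
R = 255 by definition for t ≤ 66.
G = 99.47·ln 26.24 − 161.1 = 99.47·3.2673 − 161.1 = 163.897.
B = 138.5·ln(26.24 − 10) − 305.0 = 138.5·ln 16.24 − 305.0 = 138.5·2.7875 − 305.0 = 81.066.
Rounded: (255, 164, 81).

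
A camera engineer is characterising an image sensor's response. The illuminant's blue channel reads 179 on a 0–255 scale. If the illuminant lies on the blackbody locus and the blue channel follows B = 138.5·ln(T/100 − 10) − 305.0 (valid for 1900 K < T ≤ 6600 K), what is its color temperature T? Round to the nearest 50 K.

ln(t − 10) = (179 + 305.0) / 138.5 = 3.4946.
t − 10 = e^3.4946 = 32.937, so t = 42.937.
T = 100·t = 4294 K → 4300 K to the nearest 50 K.

4300 K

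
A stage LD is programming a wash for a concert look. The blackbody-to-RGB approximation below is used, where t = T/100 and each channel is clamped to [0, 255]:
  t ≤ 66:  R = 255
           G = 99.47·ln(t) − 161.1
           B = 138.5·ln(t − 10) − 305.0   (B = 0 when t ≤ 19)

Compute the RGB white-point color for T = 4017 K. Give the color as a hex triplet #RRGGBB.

#FFCEA7

t = 4017/100 = 40.17; the t ≤ 66 branch applies.
R = 255 by definition for t ≤ 66.
G = 99.47·ln 40.17 − 161.1 = 99.47·3.6931 − 161.1 = 206.255.
B = 138.5·ln(40.17 − 10) − 305.0 = 138.5·ln 30.17 − 305.0 = 138.5·3.4068 − 305.0 = 166.848.
Rounded: (255, 206, 167).
In hex: #FFCEA7.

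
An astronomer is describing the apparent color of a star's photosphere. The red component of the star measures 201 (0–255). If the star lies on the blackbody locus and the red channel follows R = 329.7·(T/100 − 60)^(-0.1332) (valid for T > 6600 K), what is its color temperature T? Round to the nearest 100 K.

10100 K

(t − 60)^(-0.1332) = 201/329.7 = 0.60965.
t − 60 = 0.60965^(1/-0.1332) = 0.60965^(-7.508) = 41.071, so t = 101.071.
T = 100·t = 10107 K → 10100 K to the nearest 100 K.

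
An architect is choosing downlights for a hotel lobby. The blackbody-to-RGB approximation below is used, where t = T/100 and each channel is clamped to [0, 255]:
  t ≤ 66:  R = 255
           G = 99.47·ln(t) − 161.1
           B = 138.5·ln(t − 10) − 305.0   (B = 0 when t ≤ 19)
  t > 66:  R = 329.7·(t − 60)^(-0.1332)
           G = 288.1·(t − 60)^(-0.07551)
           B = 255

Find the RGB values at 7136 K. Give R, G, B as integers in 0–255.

R=239, G=240, B=255

t = 7136/100 = 71.36; the t > 66 branch applies.
R = 329.7·(71.36 − 60)^(-0.1332) = 329.7·11.36^(-0.1332) = 329.7·0.72348 = 238.530.
G = 288.1·(71.36 − 60)^(-0.07551) = 288.1·11.36^(-0.07551) = 288.1·0.83235 = 239.801.
B = 255 by definition for t > 66.
Rounded: (239, 240, 255).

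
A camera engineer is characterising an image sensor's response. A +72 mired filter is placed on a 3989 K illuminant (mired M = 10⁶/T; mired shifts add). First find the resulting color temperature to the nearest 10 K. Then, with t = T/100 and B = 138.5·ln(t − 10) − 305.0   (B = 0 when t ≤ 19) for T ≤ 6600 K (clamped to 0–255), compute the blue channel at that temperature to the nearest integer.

M_in = 10⁶/3989 = 250.69; M_out = 250.69 + (+72) = 322.69.
T_out = 10⁶/322.69 = 3099.0 K → 3100 K; t = 31.
B = 138.5·ln(31 − 10) − 305.0 = 138.5·ln 21 − 305.0 = 138.5·3.0445 − 305.0 = 116.666.
Rounded: 117.

117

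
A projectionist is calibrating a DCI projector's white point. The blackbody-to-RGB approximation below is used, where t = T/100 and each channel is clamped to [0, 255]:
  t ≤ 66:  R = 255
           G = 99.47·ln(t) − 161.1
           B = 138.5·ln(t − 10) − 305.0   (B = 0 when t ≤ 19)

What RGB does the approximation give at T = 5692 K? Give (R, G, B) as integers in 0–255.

(255, 241, 228)

t = 5692/100 = 56.92; the t ≤ 66 branch applies.
R = 255 by definition for t ≤ 66.
G = 99.47·ln 56.92 − 161.1 = 99.47·4.0416 − 161.1 = 240.923.
B = 138.5·ln(56.92 − 10) − 305.0 = 138.5·ln 46.92 − 305.0 = 138.5·3.8484 − 305.0 = 228.009.
Rounded: (255, 241, 228).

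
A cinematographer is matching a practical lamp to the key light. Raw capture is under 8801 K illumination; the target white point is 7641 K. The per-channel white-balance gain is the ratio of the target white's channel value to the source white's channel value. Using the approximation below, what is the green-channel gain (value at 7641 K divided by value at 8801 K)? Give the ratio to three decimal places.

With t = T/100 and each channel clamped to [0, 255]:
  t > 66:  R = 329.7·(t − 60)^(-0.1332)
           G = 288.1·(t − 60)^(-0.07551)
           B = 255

1.041

At 8801 K (t = 88.01):
  G = 288.1·(88.01 − 60)^(-0.07551) = 288.1·28.01^(-0.07551) = 288.1·0.77752 = 224.004.
At 7641 K (t = 76.41):
  G = 288.1·(76.41 − 60)^(-0.07551) = 288.1·16.41^(-0.07551) = 288.1·0.80956 = 233.233.
Gain = 233.233 / 224.004 = 1.0412 → 1.041.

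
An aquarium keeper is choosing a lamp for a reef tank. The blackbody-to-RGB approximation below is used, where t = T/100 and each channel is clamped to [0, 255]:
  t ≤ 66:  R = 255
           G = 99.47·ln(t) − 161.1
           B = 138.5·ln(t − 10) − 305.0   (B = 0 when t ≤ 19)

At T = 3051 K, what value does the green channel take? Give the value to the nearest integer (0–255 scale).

t = 3051/100 = 30.51; the t ≤ 66 branch applies.
G = 99.47·ln 30.51 − 161.1 = 99.47·3.4181 − 161.1 = 178.894.
Rounded: 179.

179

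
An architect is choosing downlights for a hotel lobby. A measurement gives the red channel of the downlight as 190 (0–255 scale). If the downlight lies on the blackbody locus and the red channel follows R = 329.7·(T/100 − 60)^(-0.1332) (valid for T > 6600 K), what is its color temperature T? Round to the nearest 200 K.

(t − 60)^(-0.1332) = 190/329.7 = 0.57628.
t − 60 = 0.57628^(1/-0.1332) = 0.57628^(-7.508) = 62.667, so t = 122.667.
T = 100·t = 12267 K → 12200 K to the nearest 200 K.

12200 K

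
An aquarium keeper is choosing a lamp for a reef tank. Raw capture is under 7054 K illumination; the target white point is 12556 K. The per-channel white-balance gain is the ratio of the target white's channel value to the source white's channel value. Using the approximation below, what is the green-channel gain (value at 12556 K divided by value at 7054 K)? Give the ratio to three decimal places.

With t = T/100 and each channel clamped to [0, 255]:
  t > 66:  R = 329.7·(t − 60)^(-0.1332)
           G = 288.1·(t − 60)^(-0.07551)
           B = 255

0.871

At 7054 K (t = 70.54):
  G = 288.1·(70.54 − 60)^(-0.07551) = 288.1·10.54^(-0.07551) = 288.1·0.83708 = 241.162.
At 12556 K (t = 125.56):
  G = 288.1·(125.56 − 60)^(-0.07551) = 288.1·65.56^(-0.07551) = 288.1·0.72916 = 210.072.
Gain = 210.072 / 241.162 = 0.8711 → 0.871.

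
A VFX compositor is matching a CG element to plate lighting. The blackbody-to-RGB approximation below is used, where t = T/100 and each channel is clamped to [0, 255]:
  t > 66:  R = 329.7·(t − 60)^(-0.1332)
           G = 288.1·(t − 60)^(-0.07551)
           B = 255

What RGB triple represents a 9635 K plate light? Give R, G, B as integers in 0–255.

R=204, G=220, B=255

t = 9635/100 = 96.35; the t > 66 branch applies.
R = 329.7·(96.35 − 60)^(-0.1332) = 329.7·36.35^(-0.1332) = 329.7·0.61964 = 204.296.
G = 288.1·(96.35 − 60)^(-0.07551) = 288.1·36.35^(-0.07551) = 288.1·0.76237 = 219.639.
B = 255 by definition for t > 66.
Rounded: (204, 220, 255).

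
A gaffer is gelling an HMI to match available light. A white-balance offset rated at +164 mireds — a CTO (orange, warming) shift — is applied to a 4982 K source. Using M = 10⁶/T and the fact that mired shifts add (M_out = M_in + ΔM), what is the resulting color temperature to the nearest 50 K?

M_in = 10⁶/4982 = 200.72 mireds.
M_out = 200.72 + (+164) = 364.72 mireds.
T_out = 10⁶/364.72 = 2741.8 K → 2750 K.

2750 K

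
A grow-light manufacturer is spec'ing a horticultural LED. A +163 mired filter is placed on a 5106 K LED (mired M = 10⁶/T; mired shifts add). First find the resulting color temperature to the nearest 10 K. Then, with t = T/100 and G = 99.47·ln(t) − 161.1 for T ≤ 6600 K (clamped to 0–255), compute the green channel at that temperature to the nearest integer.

170

M_in = 10⁶/5106 = 195.85; M_out = 195.85 + (+163) = 358.85.
T_out = 10⁶/358.85 = 2786.7 K → 2790 K; t = 27.9.
G = 99.47·ln 27.9 − 161.1 = 99.47·3.3286 − 161.1 = 169.998.
Rounded: 170.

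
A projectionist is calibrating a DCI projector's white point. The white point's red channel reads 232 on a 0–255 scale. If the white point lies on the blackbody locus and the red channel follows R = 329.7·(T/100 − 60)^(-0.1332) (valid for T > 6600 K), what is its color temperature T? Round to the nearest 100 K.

7400 K

(t − 60)^(-0.1332) = 232/329.7 = 0.70367.
t − 60 = 0.70367^(1/-0.1332) = 0.70367^(-7.508) = 13.992, so t = 73.992.
T = 100·t = 7399 K → 7400 K to the nearest 100 K.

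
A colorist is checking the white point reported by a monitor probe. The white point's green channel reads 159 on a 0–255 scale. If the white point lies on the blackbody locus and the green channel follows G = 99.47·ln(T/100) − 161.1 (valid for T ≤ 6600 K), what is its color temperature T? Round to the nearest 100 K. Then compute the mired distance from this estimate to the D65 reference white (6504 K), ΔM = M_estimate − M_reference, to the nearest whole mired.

ln t = (159 + 161.1) / 99.47 = 3.2181.
t = e^3.2181 = 24.980.
T = 100·t = 2498 K → 2500 K to the nearest 100 K.
M_estimate = 10⁶/2500 = 400.00; M_reference = 10⁶/6504 = 153.75.
ΔM = 400.00 − 153.75 = 246.25 → +246 mireds.

+246 mireds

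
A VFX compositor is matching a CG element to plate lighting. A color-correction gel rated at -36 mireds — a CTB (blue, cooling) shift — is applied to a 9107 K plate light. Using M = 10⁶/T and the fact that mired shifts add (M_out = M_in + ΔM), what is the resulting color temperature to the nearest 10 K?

M_in = 10⁶/9107 = 109.81 mireds.
M_out = 109.81 + (-36) = 73.81 mireds.
T_out = 10⁶/73.81 = 13549.1 K → 13550 K.

13550 K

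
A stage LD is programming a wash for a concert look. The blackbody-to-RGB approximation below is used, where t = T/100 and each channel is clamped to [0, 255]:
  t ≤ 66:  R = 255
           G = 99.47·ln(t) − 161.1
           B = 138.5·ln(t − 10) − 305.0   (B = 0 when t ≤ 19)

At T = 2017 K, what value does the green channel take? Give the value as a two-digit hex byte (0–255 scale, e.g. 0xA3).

t = 2017/100 = 20.17; the t ≤ 66 branch applies.
G = 99.47·ln 20.17 − 161.1 = 99.47·3.0042 − 161.1 = 137.727.
Rounded: 138; in hex, 0x8A.

0x8A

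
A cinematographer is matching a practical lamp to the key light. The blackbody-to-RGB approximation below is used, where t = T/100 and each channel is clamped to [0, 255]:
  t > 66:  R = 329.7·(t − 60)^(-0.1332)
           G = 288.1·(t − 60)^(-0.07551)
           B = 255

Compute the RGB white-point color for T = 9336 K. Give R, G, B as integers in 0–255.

t = 9336/100 = 93.36; the t > 66 branch applies.
R = 329.7·(93.36 − 60)^(-0.1332) = 329.7·33.36^(-0.1332) = 329.7·0.62677 = 206.645.
G = 288.1·(93.36 − 60)^(-0.07551) = 288.1·33.36^(-0.07551) = 288.1·0.76733 = 221.067.
B = 255 by definition for t > 66.
Rounded: (207, 221, 255).

R=207, G=221, B=255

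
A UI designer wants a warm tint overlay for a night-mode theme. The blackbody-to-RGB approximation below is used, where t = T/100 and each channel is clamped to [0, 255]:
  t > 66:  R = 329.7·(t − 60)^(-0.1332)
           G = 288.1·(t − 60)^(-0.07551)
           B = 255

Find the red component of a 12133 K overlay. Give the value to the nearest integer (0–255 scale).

t = 12133/100 = 121.33; the t > 66 branch applies.
R = 329.7·(121.33 − 60)^(-0.1332) = 329.7·61.33^(-0.1332) = 329.7·0.57794 = 190.546.
Rounded: 191.

191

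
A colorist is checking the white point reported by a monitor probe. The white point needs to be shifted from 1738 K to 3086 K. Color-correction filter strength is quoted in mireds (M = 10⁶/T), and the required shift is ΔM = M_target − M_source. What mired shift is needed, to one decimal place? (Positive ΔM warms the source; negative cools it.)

M_source = 10⁶/1738 = 575.374; M_target = 10⁶/3086 = 324.044.
ΔM = 324.044 − 575.374 = -251.330 → -251.3 mireds, a cooling shift.

-251.3 mireds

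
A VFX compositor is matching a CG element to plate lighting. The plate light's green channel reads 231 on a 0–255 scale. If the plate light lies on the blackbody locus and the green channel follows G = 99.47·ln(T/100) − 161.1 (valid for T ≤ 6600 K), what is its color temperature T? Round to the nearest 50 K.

ln t = (231 + 161.1) / 99.47 = 3.9419.
t = e^3.9419 = 51.516.
T = 100·t = 5152 K → 5150 K to the nearest 50 K.

5150 K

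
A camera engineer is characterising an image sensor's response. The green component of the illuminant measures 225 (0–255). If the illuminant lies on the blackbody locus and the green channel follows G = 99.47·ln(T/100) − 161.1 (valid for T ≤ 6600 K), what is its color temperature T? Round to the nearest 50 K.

4850 K

ln t = (225 + 161.1) / 99.47 = 3.8816.
t = e^3.8816 = 48.500.
T = 100·t = 4850 K → 4850 K to the nearest 50 K.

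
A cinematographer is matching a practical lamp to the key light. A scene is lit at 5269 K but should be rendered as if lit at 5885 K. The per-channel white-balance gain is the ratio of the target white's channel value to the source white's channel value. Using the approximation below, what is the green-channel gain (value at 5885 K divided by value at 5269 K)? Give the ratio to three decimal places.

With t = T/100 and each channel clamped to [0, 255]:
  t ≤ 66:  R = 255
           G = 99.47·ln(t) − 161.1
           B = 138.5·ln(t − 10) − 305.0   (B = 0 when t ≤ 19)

At 5269 K (t = 52.69):
  G = 99.47·ln 52.69 − 161.1 = 99.47·3.9644 − 161.1 = 233.241.
At 5885 K (t = 58.85):
  G = 99.47·ln 58.85 − 161.1 = 99.47·4.0750 − 161.1 = 244.239.
Gain = 244.239 / 233.241 = 1.0472 → 1.047.

1.047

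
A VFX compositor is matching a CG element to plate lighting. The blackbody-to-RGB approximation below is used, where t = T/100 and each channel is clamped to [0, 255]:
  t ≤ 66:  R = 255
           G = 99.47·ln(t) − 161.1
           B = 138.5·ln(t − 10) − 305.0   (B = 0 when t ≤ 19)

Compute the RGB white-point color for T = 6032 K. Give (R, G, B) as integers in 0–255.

t = 6032/100 = 60.32; the t ≤ 66 branch applies.
R = 255 by definition for t ≤ 66.
G = 99.47·ln 60.32 − 161.1 = 99.47·4.0997 − 161.1 = 246.694.
B = 138.5·ln(60.32 − 10) − 305.0 = 138.5·ln 50.32 − 305.0 = 138.5·3.9184 − 305.0 = 237.699.
Rounded: (255, 247, 238).

(255, 247, 238)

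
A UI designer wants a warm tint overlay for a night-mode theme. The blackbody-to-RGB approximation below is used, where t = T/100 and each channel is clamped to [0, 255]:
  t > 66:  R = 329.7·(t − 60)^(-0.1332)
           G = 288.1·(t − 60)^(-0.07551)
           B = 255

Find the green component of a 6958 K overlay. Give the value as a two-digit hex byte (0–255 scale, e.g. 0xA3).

0xF3

t = 6958/100 = 69.58; the t > 66 branch applies.
G = 288.1·(69.58 − 60)^(-0.07551) = 288.1·9.58^(-0.07551) = 288.1·0.84313 = 242.907.
Rounded: 243; in hex, 0xF3.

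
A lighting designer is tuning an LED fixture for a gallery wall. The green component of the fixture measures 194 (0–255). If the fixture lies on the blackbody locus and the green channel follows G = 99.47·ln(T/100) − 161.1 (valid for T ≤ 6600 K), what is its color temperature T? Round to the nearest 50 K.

ln t = (194 + 161.1) / 99.47 = 3.5699.
t = e^3.5699 = 35.514.
T = 100·t = 3551 K → 3550 K to the nearest 50 K.

3550 K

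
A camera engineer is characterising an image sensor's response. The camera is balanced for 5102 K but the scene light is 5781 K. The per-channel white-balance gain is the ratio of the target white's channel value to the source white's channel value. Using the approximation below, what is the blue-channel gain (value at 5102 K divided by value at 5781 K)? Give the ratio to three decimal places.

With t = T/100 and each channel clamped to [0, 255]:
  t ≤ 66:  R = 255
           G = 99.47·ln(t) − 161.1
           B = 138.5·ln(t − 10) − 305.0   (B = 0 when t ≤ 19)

0.908

At 5781 K (t = 57.81):
  B = 138.5·ln(57.81 − 10) − 305.0 = 138.5·ln 47.81 − 305.0 = 138.5·3.8672 − 305.0 = 230.612.
At 5102 K (t = 51.02):
  B = 138.5·ln(51.02 − 10) − 305.0 = 138.5·ln 41.02 − 305.0 = 138.5·3.7141 − 305.0 = 209.397.
Gain = 209.397 / 230.612 = 0.9080 → 0.908.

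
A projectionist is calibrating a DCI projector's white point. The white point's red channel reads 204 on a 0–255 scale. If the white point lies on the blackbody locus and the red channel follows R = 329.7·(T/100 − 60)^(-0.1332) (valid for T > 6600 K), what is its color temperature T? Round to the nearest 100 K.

9700 K

(t − 60)^(-0.1332) = 204/329.7 = 0.61874.
t − 60 = 0.61874^(1/-0.1332) = 0.61874^(-7.508) = 36.748, so t = 96.748.
T = 100·t = 9675 K → 9700 K to the nearest 100 K.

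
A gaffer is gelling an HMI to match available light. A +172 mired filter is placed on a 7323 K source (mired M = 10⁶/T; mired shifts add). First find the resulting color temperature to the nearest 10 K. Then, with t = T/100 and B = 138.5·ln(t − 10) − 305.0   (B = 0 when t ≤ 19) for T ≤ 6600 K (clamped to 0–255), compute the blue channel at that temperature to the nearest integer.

126

M_in = 10⁶/7323 = 136.56; M_out = 136.56 + (+172) = 308.56.
T_out = 10⁶/308.56 = 3240.9 K → 3240 K; t = 32.4.
B = 138.5·ln(32.4 − 10) − 305.0 = 138.5·ln 22.4 − 305.0 = 138.5·3.1091 − 305.0 = 125.605.
Rounded: 126.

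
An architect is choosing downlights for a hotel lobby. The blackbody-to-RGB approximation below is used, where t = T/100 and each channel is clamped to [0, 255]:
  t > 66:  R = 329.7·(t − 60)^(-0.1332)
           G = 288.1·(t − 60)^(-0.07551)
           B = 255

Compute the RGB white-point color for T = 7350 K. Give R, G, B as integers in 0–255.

t = 7350/100 = 73.5; the t > 66 branch applies.
R = 329.7·(73.5 − 60)^(-0.1332) = 329.7·13.5^(-0.1332) = 329.7·0.70703 = 233.109.
G = 288.1·(73.5 − 60)^(-0.07551) = 288.1·13.5^(-0.07551) = 288.1·0.82158 = 236.696.
B = 255 by definition for t > 66.
Rounded: (233, 237, 255).

R=233, G=237, B=255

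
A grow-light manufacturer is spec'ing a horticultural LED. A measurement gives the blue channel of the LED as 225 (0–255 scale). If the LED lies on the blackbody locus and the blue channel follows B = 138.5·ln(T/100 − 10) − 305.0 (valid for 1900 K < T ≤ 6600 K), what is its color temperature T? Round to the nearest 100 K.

ln(t − 10) = (225 + 305.0) / 138.5 = 3.8267.
t − 10 = e^3.8267 = 45.911, so t = 55.911.
T = 100·t = 5591 K → 5600 K to the nearest 100 K.

5600 K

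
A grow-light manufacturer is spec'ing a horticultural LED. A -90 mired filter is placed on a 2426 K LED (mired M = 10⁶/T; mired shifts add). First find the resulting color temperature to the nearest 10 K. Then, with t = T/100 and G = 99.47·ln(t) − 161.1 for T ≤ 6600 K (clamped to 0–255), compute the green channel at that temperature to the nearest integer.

M_in = 10⁶/2426 = 412.20; M_out = 412.20 + (-90) = 322.20.
T_out = 10⁶/322.20 = 3103.7 K → 3100 K; t = 31.
G = 99.47·ln 31 − 161.1 = 99.47·3.4340 − 161.1 = 180.479.
Rounded: 180.

180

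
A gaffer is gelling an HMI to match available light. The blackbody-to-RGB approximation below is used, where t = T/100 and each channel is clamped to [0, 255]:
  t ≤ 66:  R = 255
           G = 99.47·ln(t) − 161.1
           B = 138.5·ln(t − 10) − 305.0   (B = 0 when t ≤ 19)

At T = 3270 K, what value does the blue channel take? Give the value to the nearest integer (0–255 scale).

127

t = 3270/100 = 32.7; the t ≤ 66 branch applies.
B = 138.5·ln(32.7 − 10) − 305.0 = 138.5·ln 22.7 − 305.0 = 138.5·3.1224 − 305.0 = 127.448.
Rounded: 127.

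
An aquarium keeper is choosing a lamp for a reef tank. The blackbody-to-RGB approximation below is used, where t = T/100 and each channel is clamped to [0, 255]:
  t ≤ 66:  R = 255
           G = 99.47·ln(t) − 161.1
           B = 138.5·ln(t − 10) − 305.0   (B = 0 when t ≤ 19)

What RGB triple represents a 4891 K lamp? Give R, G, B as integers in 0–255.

t = 4891/100 = 48.91; the t ≤ 66 branch applies.
R = 255 by definition for t ≤ 66.
G = 99.47·ln 48.91 − 161.1 = 99.47·3.8900 − 161.1 = 225.836.
B = 138.5·ln(48.91 − 10) − 305.0 = 138.5·ln 38.91 − 305.0 = 138.5·3.6613 − 305.0 = 202.083.
Rounded: (255, 226, 202).

R=255, G=226, B=202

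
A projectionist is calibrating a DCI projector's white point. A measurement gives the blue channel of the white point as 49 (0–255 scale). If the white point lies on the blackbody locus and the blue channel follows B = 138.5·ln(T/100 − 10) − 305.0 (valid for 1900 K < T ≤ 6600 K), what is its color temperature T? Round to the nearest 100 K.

2300 K

ln(t − 10) = (49 + 305.0) / 138.5 = 2.5560.
t − 10 = e^2.5560 = 12.884, so t = 22.884.
T = 100·t = 2288 K → 2300 K to the nearest 100 K.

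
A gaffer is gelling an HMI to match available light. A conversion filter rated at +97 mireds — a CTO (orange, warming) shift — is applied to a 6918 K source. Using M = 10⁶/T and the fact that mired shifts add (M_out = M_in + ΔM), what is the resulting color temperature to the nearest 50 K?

4150 K

M_in = 10⁶/6918 = 144.55 mireds.
M_out = 144.55 + (+97) = 241.55 mireds.
T_out = 10⁶/241.55 = 4139.9 K → 4150 K.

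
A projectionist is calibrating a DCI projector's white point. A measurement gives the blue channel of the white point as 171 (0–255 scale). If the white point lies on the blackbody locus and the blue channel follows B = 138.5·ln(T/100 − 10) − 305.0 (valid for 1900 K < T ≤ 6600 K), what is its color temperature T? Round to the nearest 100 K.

4100 K

ln(t − 10) = (171 + 305.0) / 138.5 = 3.4368.
t − 10 = e^3.4368 = 31.088, so t = 41.088.
T = 100·t = 4109 K → 4100 K to the nearest 100 K.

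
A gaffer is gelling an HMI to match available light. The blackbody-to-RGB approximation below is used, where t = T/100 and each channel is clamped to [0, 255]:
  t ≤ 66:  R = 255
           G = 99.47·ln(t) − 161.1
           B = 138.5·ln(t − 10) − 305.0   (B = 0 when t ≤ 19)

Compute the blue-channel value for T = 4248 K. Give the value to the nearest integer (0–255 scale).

t = 4248/100 = 42.48; the t ≤ 66 branch applies.
B = 138.5·ln(42.48 − 10) − 305.0 = 138.5·ln 32.48 − 305.0 = 138.5·3.4806 − 305.0 = 177.066.
Rounded: 177.

177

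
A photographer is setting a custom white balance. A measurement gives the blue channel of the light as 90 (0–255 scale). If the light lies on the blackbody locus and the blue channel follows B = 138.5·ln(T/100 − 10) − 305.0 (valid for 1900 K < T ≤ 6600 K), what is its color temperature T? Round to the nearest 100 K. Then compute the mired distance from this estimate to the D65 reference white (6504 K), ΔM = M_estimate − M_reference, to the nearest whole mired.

+217 mireds

ln(t − 10) = (90 + 305.0) / 138.5 = 2.8520.
t − 10 = e^2.8520 = 17.322, so t = 27.322.
T = 100·t = 2732 K → 2700 K to the nearest 100 K.
M_estimate = 10⁶/2700 = 370.37; M_reference = 10⁶/6504 = 153.75.
ΔM = 370.37 − 153.75 = 216.62 → +217 mireds.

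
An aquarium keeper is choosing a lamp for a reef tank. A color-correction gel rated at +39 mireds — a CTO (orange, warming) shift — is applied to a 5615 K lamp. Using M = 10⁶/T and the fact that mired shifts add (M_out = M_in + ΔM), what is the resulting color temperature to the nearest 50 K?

M_in = 10⁶/5615 = 178.09 mireds.
M_out = 178.09 + (+39) = 217.09 mireds.
T_out = 10⁶/217.09 = 4606.3 K → 4600 K.

4600 K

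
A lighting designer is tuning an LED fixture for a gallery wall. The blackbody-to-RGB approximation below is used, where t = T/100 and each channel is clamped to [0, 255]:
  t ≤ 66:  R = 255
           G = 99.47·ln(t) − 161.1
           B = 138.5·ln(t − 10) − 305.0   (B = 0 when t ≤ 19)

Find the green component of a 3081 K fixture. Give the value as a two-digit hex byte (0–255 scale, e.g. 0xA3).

0xB4

t = 3081/100 = 30.81; the t ≤ 66 branch applies.
G = 99.47·ln 30.81 − 161.1 = 99.47·3.4278 − 161.1 = 179.867.
Rounded: 180; in hex, 0xB4.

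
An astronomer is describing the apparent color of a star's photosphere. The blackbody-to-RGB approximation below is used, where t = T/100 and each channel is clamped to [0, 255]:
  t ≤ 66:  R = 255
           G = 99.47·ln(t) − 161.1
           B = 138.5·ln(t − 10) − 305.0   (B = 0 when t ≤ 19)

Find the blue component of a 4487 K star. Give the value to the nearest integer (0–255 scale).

187

t = 4487/100 = 44.87; the t ≤ 66 branch applies.
B = 138.5·ln(44.87 − 10) − 305.0 = 138.5·ln 34.87 − 305.0 = 138.5·3.5516 − 305.0 = 186.900.
Rounded: 187.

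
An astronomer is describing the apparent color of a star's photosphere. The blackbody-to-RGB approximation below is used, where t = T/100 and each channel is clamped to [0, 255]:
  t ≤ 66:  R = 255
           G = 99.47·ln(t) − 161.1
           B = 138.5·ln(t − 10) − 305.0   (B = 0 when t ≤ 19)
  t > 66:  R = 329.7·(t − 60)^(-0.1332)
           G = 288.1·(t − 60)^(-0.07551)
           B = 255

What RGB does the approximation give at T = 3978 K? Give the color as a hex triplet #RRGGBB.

#FFCDA5

t = 3978/100 = 39.78; the t ≤ 66 branch applies.
R = 255 by definition for t ≤ 66.
G = 99.47·ln 39.78 − 161.1 = 99.47·3.6834 − 161.1 = 205.284.
B = 138.5·ln(39.78 − 10) − 305.0 = 138.5·ln 29.78 − 305.0 = 138.5·3.3938 − 305.0 = 165.046.
Rounded: (255, 205, 165).
In hex: #FFCDA5.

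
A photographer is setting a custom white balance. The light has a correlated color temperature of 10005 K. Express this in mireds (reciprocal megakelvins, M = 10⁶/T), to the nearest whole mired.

100 mireds

M = 10⁶ / 10005 = 99.950 → 100 mireds.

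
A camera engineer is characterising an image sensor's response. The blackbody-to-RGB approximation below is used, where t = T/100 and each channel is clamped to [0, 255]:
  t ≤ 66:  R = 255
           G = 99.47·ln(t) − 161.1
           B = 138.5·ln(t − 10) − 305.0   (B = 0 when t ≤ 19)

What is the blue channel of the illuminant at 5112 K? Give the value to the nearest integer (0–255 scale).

210

t = 5112/100 = 51.12; the t ≤ 66 branch applies.
B = 138.5·ln(51.12 − 10) − 305.0 = 138.5·ln 41.12 − 305.0 = 138.5·3.7165 − 305.0 = 209.735.
Rounded: 210.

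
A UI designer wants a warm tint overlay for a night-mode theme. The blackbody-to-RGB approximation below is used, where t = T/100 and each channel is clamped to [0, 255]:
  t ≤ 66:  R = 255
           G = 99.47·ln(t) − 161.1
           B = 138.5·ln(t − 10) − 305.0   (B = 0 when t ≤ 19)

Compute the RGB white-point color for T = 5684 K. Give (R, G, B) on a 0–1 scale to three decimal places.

t = 5684/100 = 56.84; the t ≤ 66 branch applies.
R = 255 by definition for t ≤ 66.
G = 99.47·ln 56.84 − 161.1 = 99.47·4.0402 − 161.1 = 240.783.
B = 138.5·ln(56.84 − 10) − 305.0 = 138.5·ln 46.84 − 305.0 = 138.5·3.8467 − 305.0 = 227.773.
Dividing each by 255: (1.0000, 0.9442, 0.8932) → (1.000, 0.944, 0.893).

(1.000, 0.944, 0.893)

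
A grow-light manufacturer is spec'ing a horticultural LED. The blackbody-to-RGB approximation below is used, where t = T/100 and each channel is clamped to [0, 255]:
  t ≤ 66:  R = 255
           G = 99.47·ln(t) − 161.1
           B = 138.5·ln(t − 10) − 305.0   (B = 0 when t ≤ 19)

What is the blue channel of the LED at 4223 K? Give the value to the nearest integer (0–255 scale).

176

t = 4223/100 = 42.23; the t ≤ 66 branch applies.
B = 138.5·ln(42.23 − 10) − 305.0 = 138.5·ln 32.23 − 305.0 = 138.5·3.4729 − 305.0 = 175.996.
Rounded: 176.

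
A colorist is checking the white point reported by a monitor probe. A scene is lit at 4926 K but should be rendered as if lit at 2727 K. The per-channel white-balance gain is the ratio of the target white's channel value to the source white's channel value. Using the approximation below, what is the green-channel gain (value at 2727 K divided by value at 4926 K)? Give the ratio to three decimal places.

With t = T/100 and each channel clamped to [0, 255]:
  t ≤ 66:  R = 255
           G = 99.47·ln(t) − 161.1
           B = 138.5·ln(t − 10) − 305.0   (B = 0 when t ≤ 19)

0.740

At 4926 K (t = 49.26):
  G = 99.47·ln 49.26 − 161.1 = 99.47·3.8971 − 161.1 = 226.546.
At 2727 K (t = 27.27):
  G = 99.47·ln 27.27 − 161.1 = 99.47·3.3058 − 161.1 = 167.727.
Gain = 167.727 / 226.546 = 0.7404 → 0.740.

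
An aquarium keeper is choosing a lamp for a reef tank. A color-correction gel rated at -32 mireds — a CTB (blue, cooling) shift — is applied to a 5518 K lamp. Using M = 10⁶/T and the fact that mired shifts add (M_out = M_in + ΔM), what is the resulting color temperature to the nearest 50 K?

6700 K

M_in = 10⁶/5518 = 181.23 mireds.
M_out = 181.23 + (-32) = 149.23 mireds.
T_out = 10⁶/149.23 = 6701.3 K → 6700 K.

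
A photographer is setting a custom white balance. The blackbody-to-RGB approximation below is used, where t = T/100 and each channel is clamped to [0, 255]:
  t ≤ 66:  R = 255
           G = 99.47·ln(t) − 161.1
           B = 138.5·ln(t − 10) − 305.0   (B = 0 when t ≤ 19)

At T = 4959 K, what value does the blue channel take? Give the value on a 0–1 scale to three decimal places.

0.802

t = 4959/100 = 49.59; the t ≤ 66 branch applies.
B = 138.5·ln(49.59 − 10) − 305.0 = 138.5·ln 39.59 − 305.0 = 138.5·3.6786 − 305.0 = 204.483.
On a 0–1 scale: 204.483/255 = 0.8019 → 0.802.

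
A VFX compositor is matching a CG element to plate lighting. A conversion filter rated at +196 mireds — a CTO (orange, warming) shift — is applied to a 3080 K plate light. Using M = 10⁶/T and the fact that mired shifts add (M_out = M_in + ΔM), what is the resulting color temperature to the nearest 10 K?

M_in = 10⁶/3080 = 324.68 mireds.
M_out = 324.68 + (+196) = 520.68 mireds.
T_out = 10⁶/520.68 = 1920.6 K → 1920 K.

1920 K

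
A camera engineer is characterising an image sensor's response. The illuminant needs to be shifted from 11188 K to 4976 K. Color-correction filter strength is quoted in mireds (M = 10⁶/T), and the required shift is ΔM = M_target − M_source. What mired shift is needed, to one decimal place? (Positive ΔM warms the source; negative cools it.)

M_source = 10⁶/11188 = 89.381; M_target = 10⁶/4976 = 200.965.
ΔM = 200.965 − 89.381 = 111.583 → +111.6 mireds, a warming shift.

+111.6 mireds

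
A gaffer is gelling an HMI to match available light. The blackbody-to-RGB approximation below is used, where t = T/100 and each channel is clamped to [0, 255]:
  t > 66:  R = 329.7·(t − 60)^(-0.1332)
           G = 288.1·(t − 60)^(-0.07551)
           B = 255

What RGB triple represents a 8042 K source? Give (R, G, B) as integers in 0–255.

t = 8042/100 = 80.42; the t > 66 branch applies.
R = 329.7·(80.42 − 60)^(-0.1332) = 329.7·20.42^(-0.1332) = 329.7·0.66911 = 220.607.
G = 288.1·(80.42 − 60)^(-0.07551) = 288.1·20.42^(-0.07551) = 288.1·0.79630 = 229.415.
B = 255 by definition for t > 66.
Rounded: (221, 229, 255).

(221, 229, 255)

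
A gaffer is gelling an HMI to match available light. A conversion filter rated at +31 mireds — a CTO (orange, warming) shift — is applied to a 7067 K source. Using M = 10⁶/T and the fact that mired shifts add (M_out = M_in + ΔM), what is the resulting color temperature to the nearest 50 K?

5800 K

M_in = 10⁶/7067 = 141.50 mireds.
M_out = 141.50 + (+31) = 172.50 mireds.
T_out = 10⁶/172.50 = 5797.0 K → 5800 K.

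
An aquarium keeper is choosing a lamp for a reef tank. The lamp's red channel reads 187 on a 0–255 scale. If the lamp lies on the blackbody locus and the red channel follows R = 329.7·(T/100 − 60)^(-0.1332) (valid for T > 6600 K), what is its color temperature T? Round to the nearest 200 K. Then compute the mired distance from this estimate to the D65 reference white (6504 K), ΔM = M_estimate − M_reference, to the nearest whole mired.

(t − 60)^(-0.1332) = 187/329.7 = 0.56718.
t − 60 = 0.56718^(1/-0.1332) = 0.56718^(-7.508) = 70.620, so t = 130.620.
T = 100·t = 13062 K → 13000 K to the nearest 200 K.
M_estimate = 10⁶/13000 = 76.92; M_reference = 10⁶/6504 = 153.75.
ΔM = 76.92 − 153.75 = -76.83 → -77 mireds.

-77 mireds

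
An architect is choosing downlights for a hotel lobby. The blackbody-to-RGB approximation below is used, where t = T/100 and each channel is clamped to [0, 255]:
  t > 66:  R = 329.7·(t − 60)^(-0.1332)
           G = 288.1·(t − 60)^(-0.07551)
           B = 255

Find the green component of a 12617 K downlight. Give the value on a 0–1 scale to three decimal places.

t = 12617/100 = 126.17; the t > 66 branch applies.
G = 288.1·(126.17 − 60)^(-0.07551) = 288.1·66.17^(-0.07551) = 288.1·0.72865 = 209.925.
On a 0–1 scale: 209.925/255 = 0.8232 → 0.823.

0.823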